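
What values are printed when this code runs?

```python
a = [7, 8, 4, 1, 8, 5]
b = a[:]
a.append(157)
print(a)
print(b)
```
[7, 8, 4, 1, 8, 5, 157]
[7, 8, 4, 1, 8, 5]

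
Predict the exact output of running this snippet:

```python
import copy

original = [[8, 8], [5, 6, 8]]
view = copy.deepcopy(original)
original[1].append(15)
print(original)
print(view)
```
[[8, 8], [5, 6, 8, 15]]
[[8, 8], [5, 6, 8]]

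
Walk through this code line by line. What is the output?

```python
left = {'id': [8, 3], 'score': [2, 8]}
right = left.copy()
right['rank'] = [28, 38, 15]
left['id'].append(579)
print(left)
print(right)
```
{'id': [8, 3, 579], 'score': [2, 8]}
{'id': [8, 3, 579], 'score': [2, 8], 'rank': [28, 38, 15]}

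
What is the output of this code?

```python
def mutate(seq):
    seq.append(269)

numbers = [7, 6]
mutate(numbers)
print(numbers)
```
[7, 6, 269]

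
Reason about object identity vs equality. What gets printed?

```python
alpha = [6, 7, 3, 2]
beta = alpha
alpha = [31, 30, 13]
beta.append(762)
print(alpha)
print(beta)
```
[31, 30, 13]
[6, 7, 3, 2, 762]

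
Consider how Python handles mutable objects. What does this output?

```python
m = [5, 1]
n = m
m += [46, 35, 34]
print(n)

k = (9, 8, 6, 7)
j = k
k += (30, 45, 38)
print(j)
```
[5, 1, 46, 35, 34]
(9, 8, 6, 7)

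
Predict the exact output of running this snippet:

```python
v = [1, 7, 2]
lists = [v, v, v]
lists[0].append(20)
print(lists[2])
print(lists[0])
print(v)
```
[1, 7, 2, 20]
[1, 7, 2, 20]
[1, 7, 2, 20]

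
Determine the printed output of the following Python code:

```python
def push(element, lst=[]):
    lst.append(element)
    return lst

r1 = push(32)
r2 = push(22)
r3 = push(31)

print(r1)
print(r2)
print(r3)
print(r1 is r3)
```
[32, 22, 31]
[32, 22, 31]
[32, 22, 31]
True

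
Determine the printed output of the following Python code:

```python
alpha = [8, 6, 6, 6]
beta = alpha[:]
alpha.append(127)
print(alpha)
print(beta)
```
[8, 6, 6, 6, 127]
[8, 6, 6, 6]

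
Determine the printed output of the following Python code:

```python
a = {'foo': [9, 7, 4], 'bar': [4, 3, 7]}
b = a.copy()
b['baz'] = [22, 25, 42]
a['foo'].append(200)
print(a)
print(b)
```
{'foo': [9, 7, 4, 200], 'bar': [4, 3, 7]}
{'foo': [9, 7, 4, 200], 'bar': [4, 3, 7], 'baz': [22, 25, 42]}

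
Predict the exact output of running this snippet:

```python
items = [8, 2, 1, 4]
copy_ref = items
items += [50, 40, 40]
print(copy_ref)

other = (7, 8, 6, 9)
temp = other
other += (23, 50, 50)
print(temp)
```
[8, 2, 1, 4, 50, 40, 40]
(7, 8, 6, 9)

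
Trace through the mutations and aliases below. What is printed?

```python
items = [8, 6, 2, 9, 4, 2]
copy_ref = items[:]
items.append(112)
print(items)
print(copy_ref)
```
[8, 6, 2, 9, 4, 2, 112]
[8, 6, 2, 9, 4, 2]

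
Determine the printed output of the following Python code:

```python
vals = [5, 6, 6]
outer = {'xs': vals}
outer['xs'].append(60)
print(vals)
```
[5, 6, 6, 60]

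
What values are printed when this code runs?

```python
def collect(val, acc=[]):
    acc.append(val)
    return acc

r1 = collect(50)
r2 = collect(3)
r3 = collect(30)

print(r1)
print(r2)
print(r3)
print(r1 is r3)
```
[50, 3, 30]
[50, 3, 30]
[50, 3, 30]
True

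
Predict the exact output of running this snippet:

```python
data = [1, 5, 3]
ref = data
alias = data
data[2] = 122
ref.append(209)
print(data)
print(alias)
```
[1, 5, 122, 209]
[1, 5, 122, 209]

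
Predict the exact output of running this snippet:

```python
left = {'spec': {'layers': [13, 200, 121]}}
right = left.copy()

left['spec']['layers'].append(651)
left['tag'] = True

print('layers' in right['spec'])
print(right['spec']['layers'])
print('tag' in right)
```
True
[13, 200, 121, 651]
False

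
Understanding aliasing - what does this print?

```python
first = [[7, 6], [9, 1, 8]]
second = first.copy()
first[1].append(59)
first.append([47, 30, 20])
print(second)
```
[[7, 6], [9, 1, 8, 59]]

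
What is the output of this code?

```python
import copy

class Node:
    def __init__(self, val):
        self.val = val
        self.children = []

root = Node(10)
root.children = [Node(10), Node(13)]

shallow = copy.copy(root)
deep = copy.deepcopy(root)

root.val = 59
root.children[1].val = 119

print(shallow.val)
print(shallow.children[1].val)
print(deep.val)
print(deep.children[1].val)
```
10
119
10
13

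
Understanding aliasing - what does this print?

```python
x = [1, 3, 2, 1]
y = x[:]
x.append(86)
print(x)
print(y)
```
[1, 3, 2, 1, 86]
[1, 3, 2, 1]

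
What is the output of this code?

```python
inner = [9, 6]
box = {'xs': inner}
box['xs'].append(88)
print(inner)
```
[9, 6, 88]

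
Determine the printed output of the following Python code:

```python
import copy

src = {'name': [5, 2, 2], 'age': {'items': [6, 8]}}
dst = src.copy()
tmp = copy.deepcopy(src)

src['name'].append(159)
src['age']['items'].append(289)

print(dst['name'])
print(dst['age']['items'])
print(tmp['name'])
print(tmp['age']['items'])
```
[5, 2, 2, 159]
[6, 8, 289]
[5, 2, 2]
[6, 8]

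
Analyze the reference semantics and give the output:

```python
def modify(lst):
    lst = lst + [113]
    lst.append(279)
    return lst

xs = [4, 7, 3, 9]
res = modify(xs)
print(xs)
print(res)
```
[4, 7, 3, 9]
[4, 7, 3, 9, 113, 279]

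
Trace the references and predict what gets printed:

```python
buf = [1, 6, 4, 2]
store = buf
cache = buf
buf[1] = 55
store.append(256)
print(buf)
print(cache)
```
[1, 55, 4, 2, 256]
[1, 55, 4, 2, 256]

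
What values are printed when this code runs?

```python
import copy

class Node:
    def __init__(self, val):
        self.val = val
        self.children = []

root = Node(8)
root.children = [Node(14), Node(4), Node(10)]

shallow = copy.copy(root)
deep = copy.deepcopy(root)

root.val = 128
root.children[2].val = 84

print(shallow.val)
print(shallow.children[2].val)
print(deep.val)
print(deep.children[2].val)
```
8
84
8
10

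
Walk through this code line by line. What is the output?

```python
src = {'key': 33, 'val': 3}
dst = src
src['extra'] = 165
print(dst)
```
{'key': 33, 'val': 3, 'extra': 165}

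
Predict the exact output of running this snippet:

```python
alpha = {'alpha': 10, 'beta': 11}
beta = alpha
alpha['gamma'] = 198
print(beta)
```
{'alpha': 10, 'beta': 11, 'gamma': 198}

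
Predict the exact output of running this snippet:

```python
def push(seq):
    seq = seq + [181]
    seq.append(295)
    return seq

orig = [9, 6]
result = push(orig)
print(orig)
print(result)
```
[9, 6]
[9, 6, 181, 295]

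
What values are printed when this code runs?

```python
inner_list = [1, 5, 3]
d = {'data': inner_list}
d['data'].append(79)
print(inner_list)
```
[1, 5, 3, 79]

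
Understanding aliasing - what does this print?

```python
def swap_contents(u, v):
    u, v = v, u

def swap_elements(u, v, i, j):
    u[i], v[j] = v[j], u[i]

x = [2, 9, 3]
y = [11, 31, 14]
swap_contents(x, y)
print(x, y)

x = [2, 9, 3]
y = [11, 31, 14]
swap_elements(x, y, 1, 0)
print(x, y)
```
[2, 9, 3] [11, 31, 14]
[2, 11, 3] [9, 31, 14]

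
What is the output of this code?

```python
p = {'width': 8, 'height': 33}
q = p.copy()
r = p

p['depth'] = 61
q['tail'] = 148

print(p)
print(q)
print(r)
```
{'width': 8, 'height': 33, 'depth': 61}
{'width': 8, 'height': 33, 'tail': 148}
{'width': 8, 'height': 33, 'depth': 61}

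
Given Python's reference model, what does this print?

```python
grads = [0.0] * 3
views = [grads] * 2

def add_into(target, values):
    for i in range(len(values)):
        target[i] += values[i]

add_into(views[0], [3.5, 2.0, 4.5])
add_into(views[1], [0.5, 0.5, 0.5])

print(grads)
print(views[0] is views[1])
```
[4.0, 2.5, 5.0]
True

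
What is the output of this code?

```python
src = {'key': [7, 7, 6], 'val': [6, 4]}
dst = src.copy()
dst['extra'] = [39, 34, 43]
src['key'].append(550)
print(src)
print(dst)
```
{'key': [7, 7, 6, 550], 'val': [6, 4]}
{'key': [7, 7, 6, 550], 'val': [6, 4], 'extra': [39, 34, 43]}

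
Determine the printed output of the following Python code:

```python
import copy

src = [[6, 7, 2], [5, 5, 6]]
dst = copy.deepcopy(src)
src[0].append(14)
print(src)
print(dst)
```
[[6, 7, 2, 14], [5, 5, 6]]
[[6, 7, 2], [5, 5, 6]]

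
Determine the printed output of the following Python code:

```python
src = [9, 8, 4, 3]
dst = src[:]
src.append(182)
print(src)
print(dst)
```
[9, 8, 4, 3, 182]
[9, 8, 4, 3]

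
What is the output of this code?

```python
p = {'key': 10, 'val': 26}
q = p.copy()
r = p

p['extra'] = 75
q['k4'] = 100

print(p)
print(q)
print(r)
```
{'key': 10, 'val': 26, 'extra': 75}
{'key': 10, 'val': 26, 'k4': 100}
{'key': 10, 'val': 26, 'extra': 75}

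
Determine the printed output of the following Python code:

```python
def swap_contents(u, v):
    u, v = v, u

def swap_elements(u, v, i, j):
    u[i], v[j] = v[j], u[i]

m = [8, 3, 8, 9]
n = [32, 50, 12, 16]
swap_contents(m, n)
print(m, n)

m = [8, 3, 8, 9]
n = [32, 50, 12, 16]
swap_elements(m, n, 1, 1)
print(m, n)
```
[8, 3, 8, 9] [32, 50, 12, 16]
[8, 50, 8, 9] [32, 3, 12, 16]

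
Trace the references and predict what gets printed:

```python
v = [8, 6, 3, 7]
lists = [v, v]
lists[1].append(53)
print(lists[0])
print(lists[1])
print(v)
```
[8, 6, 3, 7, 53]
[8, 6, 3, 7, 53]
[8, 6, 3, 7, 53]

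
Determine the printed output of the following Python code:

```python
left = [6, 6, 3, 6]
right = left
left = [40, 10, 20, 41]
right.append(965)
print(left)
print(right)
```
[40, 10, 20, 41]
[6, 6, 3, 6, 965]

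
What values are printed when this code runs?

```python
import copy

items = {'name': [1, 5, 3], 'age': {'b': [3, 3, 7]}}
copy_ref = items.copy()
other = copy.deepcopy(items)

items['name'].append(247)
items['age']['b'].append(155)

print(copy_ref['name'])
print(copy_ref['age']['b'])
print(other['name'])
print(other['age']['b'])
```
[1, 5, 3, 247]
[3, 3, 7, 155]
[1, 5, 3]
[3, 3, 7]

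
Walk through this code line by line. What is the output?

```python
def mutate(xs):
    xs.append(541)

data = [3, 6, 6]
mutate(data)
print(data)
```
[3, 6, 6, 541]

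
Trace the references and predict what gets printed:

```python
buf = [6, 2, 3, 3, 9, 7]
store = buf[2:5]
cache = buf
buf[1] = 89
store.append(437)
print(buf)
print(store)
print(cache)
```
[6, 89, 3, 3, 9, 7]
[3, 3, 9, 437]
[6, 89, 3, 3, 9, 7]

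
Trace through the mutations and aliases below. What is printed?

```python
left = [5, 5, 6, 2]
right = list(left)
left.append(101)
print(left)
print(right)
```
[5, 5, 6, 2, 101]
[5, 5, 6, 2]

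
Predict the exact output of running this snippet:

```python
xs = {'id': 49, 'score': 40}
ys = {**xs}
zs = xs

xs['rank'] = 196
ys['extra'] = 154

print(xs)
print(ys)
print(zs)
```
{'id': 49, 'score': 40, 'rank': 196}
{'id': 49, 'score': 40, 'extra': 154}
{'id': 49, 'score': 40, 'rank': 196}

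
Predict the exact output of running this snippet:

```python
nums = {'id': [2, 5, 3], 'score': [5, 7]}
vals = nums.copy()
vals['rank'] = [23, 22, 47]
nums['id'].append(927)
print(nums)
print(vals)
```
{'id': [2, 5, 3, 927], 'score': [5, 7]}
{'id': [2, 5, 3, 927], 'score': [5, 7], 'rank': [23, 22, 47]}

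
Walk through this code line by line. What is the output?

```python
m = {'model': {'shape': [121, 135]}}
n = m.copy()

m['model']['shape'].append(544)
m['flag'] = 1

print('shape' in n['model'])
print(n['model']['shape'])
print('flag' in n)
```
True
[121, 135, 544]
False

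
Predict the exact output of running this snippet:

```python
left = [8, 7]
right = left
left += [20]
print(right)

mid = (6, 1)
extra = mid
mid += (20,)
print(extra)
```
[8, 7, 20]
(6, 1)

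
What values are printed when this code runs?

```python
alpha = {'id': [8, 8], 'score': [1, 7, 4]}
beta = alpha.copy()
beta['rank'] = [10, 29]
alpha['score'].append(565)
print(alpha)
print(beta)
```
{'id': [8, 8], 'score': [1, 7, 4, 565]}
{'id': [8, 8], 'score': [1, 7, 4, 565], 'rank': [10, 29]}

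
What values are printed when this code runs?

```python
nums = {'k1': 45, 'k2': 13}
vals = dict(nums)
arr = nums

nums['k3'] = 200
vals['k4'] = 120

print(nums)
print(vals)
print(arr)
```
{'k1': 45, 'k2': 13, 'k3': 200}
{'k1': 45, 'k2': 13, 'k4': 120}
{'k1': 45, 'k2': 13, 'k3': 200}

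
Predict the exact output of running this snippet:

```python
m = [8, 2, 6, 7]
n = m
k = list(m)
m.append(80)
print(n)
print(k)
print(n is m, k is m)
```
[8, 2, 6, 7, 80]
[8, 2, 6, 7]
True False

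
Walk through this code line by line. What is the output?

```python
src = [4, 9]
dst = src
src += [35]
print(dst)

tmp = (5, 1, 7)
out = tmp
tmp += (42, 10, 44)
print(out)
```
[4, 9, 35]
(5, 1, 7)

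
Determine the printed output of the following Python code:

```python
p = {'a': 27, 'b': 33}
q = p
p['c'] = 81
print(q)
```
{'a': 27, 'b': 33, 'c': 81}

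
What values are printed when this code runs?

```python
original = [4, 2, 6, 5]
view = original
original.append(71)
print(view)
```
[4, 2, 6, 5, 71]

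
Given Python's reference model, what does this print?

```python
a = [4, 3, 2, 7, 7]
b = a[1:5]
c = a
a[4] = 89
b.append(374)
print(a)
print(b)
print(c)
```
[4, 3, 2, 7, 89]
[3, 2, 7, 7, 374]
[4, 3, 2, 7, 89]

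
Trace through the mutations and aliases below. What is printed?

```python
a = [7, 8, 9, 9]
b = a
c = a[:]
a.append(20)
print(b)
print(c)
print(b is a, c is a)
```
[7, 8, 9, 9, 20]
[7, 8, 9, 9]
True False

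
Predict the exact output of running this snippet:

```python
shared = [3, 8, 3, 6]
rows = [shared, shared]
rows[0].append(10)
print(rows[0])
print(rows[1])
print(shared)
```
[3, 8, 3, 6, 10]
[3, 8, 3, 6, 10]
[3, 8, 3, 6, 10]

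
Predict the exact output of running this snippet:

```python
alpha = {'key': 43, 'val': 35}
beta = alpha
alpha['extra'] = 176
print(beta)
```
{'key': 43, 'val': 35, 'extra': 176}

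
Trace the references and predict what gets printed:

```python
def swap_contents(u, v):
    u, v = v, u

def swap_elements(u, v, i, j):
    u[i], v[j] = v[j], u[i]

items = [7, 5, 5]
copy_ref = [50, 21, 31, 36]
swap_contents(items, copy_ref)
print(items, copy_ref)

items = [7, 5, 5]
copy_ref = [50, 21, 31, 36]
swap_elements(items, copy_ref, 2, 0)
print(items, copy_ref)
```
[7, 5, 5] [50, 21, 31, 36]
[7, 5, 50] [5, 21, 31, 36]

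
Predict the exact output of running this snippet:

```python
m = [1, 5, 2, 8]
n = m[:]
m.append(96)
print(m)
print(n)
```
[1, 5, 2, 8, 96]
[1, 5, 2, 8]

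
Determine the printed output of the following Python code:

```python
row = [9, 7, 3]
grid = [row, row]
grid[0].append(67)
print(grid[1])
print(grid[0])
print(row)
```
[9, 7, 3, 67]
[9, 7, 3, 67]
[9, 7, 3, 67]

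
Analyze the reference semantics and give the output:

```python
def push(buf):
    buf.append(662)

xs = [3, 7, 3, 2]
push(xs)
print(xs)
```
[3, 7, 3, 2, 662]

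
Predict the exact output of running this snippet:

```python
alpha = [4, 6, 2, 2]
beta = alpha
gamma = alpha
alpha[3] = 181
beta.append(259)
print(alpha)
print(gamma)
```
[4, 6, 2, 181, 259]
[4, 6, 2, 181, 259]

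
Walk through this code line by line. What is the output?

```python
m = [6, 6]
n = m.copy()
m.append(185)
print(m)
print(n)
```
[6, 6, 185]
[6, 6]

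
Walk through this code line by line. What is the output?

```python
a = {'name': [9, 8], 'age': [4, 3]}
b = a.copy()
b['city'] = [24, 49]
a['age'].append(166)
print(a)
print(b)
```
{'name': [9, 8], 'age': [4, 3, 166]}
{'name': [9, 8], 'age': [4, 3, 166], 'city': [24, 49]}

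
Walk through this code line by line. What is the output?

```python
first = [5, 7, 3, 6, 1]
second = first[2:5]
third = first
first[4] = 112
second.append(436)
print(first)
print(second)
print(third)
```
[5, 7, 3, 6, 112]
[3, 6, 1, 436]
[5, 7, 3, 6, 112]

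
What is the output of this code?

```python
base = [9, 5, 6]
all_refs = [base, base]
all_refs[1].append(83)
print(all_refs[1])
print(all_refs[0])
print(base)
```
[9, 5, 6, 83]
[9, 5, 6, 83]
[9, 5, 6, 83]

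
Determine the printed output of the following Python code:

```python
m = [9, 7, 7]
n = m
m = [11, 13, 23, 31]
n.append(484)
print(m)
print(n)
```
[11, 13, 23, 31]
[9, 7, 7, 484]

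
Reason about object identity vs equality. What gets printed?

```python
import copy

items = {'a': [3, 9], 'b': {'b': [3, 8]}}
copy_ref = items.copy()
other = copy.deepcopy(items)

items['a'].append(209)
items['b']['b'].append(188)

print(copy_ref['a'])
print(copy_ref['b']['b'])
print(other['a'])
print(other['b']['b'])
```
[3, 9, 209]
[3, 8, 188]
[3, 9]
[3, 8]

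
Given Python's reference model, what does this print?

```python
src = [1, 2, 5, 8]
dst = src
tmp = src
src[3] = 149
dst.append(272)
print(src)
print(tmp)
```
[1, 2, 5, 149, 272]
[1, 2, 5, 149, 272]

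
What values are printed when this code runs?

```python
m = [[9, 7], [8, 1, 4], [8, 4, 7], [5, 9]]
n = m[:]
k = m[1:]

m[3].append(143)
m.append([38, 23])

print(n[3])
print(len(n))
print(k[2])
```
[5, 9, 143]
4
[5, 9, 143]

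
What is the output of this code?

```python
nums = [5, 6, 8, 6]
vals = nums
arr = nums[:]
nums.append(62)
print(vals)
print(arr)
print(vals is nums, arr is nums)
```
[5, 6, 8, 6, 62]
[5, 6, 8, 6]
True False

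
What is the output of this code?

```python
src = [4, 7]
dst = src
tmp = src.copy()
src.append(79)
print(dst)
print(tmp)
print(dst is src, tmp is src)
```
[4, 7, 79]
[4, 7]
True False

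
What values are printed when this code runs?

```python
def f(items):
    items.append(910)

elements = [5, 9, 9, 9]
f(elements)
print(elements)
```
[5, 9, 9, 9, 910]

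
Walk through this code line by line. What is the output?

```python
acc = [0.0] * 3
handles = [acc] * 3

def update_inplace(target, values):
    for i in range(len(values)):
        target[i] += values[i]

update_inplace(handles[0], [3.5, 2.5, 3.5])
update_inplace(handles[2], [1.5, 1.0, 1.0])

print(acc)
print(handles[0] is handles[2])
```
[5.0, 3.5, 4.5]
True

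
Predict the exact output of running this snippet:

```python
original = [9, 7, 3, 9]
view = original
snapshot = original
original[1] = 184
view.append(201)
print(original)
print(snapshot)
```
[9, 184, 3, 9, 201]
[9, 184, 3, 9, 201]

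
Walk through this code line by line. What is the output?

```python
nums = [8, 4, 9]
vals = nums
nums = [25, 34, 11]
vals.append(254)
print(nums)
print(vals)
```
[25, 34, 11]
[8, 4, 9, 254]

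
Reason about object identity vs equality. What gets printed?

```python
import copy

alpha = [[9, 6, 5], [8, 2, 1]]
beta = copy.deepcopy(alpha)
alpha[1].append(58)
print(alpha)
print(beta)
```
[[9, 6, 5], [8, 2, 1, 58]]
[[9, 6, 5], [8, 2, 1]]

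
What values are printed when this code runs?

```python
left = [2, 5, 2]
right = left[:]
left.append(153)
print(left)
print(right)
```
[2, 5, 2, 153]
[2, 5, 2]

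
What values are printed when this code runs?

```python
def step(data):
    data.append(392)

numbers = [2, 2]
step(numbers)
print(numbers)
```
[2, 2, 392]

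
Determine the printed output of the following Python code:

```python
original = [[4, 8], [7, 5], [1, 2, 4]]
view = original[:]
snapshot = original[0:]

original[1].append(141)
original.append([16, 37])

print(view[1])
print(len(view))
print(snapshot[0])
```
[7, 5, 141]
3
[4, 8]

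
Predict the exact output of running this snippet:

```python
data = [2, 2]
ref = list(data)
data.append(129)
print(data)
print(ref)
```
[2, 2, 129]
[2, 2]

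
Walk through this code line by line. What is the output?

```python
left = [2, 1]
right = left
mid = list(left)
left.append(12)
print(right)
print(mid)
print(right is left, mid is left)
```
[2, 1, 12]
[2, 1]
True False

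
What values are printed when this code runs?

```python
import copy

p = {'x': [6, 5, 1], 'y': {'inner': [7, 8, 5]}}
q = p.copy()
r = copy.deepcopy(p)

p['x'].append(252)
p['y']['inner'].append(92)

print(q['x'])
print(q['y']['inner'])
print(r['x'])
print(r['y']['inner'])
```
[6, 5, 1, 252]
[7, 8, 5, 92]
[6, 5, 1]
[7, 8, 5]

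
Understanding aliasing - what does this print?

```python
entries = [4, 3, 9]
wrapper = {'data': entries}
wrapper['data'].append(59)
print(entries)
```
[4, 3, 9, 59]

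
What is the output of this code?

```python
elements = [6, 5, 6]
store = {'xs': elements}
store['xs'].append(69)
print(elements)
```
[6, 5, 6, 69]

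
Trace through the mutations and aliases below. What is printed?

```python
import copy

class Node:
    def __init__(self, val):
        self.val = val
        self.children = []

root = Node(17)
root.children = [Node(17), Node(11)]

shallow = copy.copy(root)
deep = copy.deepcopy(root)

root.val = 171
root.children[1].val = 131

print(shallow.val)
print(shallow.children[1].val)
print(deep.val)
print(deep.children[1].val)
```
17
131
17
11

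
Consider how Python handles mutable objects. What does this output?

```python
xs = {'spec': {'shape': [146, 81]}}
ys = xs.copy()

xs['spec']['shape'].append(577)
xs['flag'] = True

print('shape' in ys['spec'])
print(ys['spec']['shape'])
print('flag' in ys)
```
True
[146, 81, 577]
False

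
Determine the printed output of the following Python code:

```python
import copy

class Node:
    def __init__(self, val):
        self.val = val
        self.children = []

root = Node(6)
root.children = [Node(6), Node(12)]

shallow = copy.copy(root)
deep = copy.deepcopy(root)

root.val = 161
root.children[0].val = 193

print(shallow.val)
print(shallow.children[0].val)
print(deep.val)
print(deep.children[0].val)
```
6
193
6
6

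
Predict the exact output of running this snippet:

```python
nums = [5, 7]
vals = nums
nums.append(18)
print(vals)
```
[5, 7, 18]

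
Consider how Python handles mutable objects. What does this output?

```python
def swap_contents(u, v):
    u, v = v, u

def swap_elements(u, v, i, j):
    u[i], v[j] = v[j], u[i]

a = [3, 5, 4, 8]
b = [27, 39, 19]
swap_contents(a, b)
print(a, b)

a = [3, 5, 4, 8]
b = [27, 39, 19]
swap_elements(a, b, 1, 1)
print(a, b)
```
[3, 5, 4, 8] [27, 39, 19]
[3, 39, 4, 8] [27, 5, 19]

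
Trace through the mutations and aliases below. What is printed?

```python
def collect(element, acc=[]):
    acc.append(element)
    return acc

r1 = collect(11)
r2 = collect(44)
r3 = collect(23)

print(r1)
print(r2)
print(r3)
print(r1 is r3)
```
[11, 44, 23]
[11, 44, 23]
[11, 44, 23]
True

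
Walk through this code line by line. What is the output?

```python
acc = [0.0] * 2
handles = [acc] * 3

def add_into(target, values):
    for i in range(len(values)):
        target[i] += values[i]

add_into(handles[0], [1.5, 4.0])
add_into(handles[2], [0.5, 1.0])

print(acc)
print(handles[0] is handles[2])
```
[2.0, 5.0]
True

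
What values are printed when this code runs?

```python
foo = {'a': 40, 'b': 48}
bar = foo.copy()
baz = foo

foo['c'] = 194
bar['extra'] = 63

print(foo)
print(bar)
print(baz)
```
{'a': 40, 'b': 48, 'c': 194}
{'a': 40, 'b': 48, 'extra': 63}
{'a': 40, 'b': 48, 'c': 194}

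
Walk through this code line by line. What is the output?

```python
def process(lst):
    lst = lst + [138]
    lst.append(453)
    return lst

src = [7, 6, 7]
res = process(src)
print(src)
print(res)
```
[7, 6, 7]
[7, 6, 7, 138, 453]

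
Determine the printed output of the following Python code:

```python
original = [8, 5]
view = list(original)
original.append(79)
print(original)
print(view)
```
[8, 5, 79]
[8, 5]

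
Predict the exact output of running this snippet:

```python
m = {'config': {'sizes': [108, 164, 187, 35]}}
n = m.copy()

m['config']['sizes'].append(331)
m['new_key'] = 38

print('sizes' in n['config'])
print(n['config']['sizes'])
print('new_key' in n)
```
True
[108, 164, 187, 35, 331]
False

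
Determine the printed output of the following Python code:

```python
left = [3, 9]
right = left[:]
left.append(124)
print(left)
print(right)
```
[3, 9, 124]
[3, 9]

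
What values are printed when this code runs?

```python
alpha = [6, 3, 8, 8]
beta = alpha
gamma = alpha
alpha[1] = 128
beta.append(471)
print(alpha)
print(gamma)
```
[6, 128, 8, 8, 471]
[6, 128, 8, 8, 471]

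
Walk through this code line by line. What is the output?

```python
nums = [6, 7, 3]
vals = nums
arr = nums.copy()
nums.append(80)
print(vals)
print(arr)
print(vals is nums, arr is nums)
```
[6, 7, 3, 80]
[6, 7, 3]
True False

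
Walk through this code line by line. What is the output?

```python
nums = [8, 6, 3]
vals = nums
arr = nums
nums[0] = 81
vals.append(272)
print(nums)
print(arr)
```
[81, 6, 3, 272]
[81, 6, 3, 272]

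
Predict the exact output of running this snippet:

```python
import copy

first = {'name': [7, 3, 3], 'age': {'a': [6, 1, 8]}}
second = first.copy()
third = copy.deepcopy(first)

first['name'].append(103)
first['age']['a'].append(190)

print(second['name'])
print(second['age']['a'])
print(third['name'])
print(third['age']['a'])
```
[7, 3, 3, 103]
[6, 1, 8, 190]
[7, 3, 3]
[6, 1, 8]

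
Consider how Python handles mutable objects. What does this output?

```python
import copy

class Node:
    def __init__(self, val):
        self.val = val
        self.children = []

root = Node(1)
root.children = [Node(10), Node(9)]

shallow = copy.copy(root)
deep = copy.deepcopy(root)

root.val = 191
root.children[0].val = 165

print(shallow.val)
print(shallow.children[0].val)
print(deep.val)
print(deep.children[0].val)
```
1
165
1
10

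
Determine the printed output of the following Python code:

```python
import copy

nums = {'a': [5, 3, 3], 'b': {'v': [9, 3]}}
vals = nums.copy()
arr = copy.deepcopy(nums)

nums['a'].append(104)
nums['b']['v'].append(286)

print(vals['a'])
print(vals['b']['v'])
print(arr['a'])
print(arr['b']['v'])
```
[5, 3, 3, 104]
[9, 3, 286]
[5, 3, 3]
[9, 3]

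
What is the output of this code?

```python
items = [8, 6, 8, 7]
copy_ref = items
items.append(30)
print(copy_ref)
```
[8, 6, 8, 7, 30]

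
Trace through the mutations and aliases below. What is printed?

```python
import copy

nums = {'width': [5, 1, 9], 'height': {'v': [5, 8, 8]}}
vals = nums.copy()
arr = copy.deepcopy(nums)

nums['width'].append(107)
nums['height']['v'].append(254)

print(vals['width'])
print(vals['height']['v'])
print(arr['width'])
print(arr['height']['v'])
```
[5, 1, 9, 107]
[5, 8, 8, 254]
[5, 1, 9]
[5, 8, 8]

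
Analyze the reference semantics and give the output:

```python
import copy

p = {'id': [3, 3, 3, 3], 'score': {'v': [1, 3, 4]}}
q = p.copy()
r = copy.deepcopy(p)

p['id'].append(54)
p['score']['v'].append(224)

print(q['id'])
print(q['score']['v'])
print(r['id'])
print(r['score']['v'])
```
[3, 3, 3, 3, 54]
[1, 3, 4, 224]
[3, 3, 3, 3]
[1, 3, 4]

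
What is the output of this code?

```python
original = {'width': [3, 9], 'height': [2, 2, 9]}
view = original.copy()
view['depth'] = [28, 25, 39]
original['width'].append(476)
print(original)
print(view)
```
{'width': [3, 9, 476], 'height': [2, 2, 9]}
{'width': [3, 9, 476], 'height': [2, 2, 9], 'depth': [28, 25, 39]}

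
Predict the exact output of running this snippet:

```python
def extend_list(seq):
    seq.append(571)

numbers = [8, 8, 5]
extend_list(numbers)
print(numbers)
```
[8, 8, 5, 571]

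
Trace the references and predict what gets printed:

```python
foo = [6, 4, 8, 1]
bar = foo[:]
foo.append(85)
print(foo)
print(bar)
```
[6, 4, 8, 1, 85]
[6, 4, 8, 1]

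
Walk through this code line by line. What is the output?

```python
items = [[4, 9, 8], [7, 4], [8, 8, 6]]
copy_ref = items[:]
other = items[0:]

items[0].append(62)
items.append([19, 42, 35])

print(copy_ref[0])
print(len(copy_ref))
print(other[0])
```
[4, 9, 8, 62]
3
[4, 9, 8, 62]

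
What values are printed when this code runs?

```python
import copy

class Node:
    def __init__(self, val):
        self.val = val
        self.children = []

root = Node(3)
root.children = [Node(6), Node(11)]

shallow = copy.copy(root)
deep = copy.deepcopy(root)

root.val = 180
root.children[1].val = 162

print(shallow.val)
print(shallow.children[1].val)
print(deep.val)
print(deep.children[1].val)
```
3
162
3
11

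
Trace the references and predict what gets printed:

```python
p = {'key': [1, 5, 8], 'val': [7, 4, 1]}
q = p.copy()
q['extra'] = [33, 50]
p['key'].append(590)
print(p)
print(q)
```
{'key': [1, 5, 8, 590], 'val': [7, 4, 1]}
{'key': [1, 5, 8, 590], 'val': [7, 4, 1], 'extra': [33, 50]}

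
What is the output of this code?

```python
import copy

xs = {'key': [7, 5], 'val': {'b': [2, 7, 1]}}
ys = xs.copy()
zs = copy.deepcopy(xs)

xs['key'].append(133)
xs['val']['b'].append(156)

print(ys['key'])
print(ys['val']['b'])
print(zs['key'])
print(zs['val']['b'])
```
[7, 5, 133]
[2, 7, 1, 156]
[7, 5]
[2, 7, 1]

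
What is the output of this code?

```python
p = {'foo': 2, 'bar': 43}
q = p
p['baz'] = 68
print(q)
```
{'foo': 2, 'bar': 43, 'baz': 68}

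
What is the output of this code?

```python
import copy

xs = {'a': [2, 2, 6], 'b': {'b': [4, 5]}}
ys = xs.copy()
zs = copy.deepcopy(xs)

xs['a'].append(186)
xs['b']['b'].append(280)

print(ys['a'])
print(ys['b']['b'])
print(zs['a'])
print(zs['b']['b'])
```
[2, 2, 6, 186]
[4, 5, 280]
[2, 2, 6]
[4, 5]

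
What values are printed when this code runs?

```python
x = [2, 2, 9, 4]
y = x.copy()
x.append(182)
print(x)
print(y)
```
[2, 2, 9, 4, 182]
[2, 2, 9, 4]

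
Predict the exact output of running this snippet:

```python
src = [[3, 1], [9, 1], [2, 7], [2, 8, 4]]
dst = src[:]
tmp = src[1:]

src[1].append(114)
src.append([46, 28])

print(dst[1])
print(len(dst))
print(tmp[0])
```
[9, 1, 114]
4
[9, 1, 114]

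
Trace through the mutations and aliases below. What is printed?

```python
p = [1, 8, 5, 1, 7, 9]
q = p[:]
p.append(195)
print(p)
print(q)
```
[1, 8, 5, 1, 7, 9, 195]
[1, 8, 5, 1, 7, 9]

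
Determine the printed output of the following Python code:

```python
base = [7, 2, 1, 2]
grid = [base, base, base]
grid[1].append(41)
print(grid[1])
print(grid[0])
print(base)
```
[7, 2, 1, 2, 41]
[7, 2, 1, 2, 41]
[7, 2, 1, 2, 41]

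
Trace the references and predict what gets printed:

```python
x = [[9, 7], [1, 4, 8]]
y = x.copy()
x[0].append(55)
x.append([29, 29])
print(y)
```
[[9, 7, 55], [1, 4, 8]]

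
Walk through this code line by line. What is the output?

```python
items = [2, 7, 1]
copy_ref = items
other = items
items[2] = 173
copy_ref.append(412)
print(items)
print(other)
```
[2, 7, 173, 412]
[2, 7, 173, 412]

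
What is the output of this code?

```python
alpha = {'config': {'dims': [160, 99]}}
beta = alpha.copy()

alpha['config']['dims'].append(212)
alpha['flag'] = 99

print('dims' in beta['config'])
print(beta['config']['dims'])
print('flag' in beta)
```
True
[160, 99, 212]
False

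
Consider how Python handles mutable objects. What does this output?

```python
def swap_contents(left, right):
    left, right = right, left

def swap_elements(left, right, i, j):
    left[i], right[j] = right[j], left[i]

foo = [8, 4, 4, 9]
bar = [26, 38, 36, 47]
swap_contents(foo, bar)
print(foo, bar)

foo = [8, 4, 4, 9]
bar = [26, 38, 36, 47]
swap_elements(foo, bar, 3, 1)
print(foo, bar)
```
[8, 4, 4, 9] [26, 38, 36, 47]
[8, 4, 4, 38] [26, 9, 36, 47]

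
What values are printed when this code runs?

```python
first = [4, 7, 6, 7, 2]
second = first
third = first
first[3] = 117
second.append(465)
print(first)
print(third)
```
[4, 7, 6, 117, 2, 465]
[4, 7, 6, 117, 2, 465]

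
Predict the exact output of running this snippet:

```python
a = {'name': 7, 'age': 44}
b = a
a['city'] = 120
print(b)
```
{'name': 7, 'age': 44, 'city': 120}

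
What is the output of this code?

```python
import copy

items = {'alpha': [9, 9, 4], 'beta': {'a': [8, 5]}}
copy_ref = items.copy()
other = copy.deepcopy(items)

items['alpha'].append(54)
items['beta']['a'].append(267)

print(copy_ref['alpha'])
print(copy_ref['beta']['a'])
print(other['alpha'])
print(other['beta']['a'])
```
[9, 9, 4, 54]
[8, 5, 267]
[9, 9, 4]
[8, 5]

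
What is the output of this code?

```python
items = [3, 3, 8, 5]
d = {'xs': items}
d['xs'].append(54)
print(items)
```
[3, 3, 8, 5, 54]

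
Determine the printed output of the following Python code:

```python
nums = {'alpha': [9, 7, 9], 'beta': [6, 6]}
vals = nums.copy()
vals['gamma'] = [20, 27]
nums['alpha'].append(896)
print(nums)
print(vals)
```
{'alpha': [9, 7, 9, 896], 'beta': [6, 6]}
{'alpha': [9, 7, 9, 896], 'beta': [6, 6], 'gamma': [20, 27]}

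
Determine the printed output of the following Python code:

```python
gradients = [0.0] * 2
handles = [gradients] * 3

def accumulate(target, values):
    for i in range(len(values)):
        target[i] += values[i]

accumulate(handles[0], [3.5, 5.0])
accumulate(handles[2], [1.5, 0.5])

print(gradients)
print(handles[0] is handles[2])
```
[5.0, 5.5]
True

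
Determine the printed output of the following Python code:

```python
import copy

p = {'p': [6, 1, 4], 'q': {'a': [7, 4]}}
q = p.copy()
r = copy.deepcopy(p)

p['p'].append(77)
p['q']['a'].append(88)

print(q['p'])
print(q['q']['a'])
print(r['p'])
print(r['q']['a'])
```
[6, 1, 4, 77]
[7, 4, 88]
[6, 1, 4]
[7, 4]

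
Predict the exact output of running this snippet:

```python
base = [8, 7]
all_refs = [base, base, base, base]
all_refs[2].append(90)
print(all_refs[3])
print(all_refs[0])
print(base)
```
[8, 7, 90]
[8, 7, 90]
[8, 7, 90]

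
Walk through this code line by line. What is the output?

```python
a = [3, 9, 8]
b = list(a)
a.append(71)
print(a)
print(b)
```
[3, 9, 8, 71]
[3, 9, 8]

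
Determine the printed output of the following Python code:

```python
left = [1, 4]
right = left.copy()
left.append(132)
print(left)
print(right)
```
[1, 4, 132]
[1, 4]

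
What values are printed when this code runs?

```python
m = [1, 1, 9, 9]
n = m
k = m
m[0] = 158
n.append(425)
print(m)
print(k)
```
[158, 1, 9, 9, 425]
[158, 1, 9, 9, 425]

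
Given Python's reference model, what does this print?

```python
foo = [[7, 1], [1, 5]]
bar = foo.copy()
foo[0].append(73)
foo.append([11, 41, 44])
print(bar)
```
[[7, 1, 73], [1, 5]]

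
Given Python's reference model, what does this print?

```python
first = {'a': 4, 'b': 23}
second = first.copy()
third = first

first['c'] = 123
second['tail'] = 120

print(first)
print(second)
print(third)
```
{'a': 4, 'b': 23, 'c': 123}
{'a': 4, 'b': 23, 'tail': 120}
{'a': 4, 'b': 23, 'c': 123}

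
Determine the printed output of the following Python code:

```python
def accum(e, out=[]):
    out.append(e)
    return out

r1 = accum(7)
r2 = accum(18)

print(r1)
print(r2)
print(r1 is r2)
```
[7, 18]
[7, 18]
True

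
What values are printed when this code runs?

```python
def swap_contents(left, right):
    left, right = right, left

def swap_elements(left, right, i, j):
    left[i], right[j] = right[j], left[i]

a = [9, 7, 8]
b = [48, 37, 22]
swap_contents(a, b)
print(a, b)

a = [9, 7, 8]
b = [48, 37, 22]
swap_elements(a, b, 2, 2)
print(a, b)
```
[9, 7, 8] [48, 37, 22]
[9, 7, 22] [48, 37, 8]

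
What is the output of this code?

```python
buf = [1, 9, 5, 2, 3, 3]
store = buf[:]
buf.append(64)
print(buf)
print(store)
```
[1, 9, 5, 2, 3, 3, 64]
[1, 9, 5, 2, 3, 3]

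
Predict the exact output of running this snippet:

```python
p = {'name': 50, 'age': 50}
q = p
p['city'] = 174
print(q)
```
{'name': 50, 'age': 50, 'city': 174}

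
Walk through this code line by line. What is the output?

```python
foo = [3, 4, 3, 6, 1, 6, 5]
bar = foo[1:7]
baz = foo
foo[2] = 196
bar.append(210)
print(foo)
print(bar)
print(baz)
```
[3, 4, 196, 6, 1, 6, 5]
[4, 3, 6, 1, 6, 5, 210]
[3, 4, 196, 6, 1, 6, 5]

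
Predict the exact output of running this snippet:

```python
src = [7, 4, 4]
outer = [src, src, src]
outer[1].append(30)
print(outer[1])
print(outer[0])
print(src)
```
[7, 4, 4, 30]
[7, 4, 4, 30]
[7, 4, 4, 30]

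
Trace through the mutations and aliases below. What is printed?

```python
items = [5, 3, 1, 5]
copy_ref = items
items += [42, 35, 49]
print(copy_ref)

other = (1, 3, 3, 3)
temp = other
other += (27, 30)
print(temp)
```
[5, 3, 1, 5, 42, 35, 49]
(1, 3, 3, 3)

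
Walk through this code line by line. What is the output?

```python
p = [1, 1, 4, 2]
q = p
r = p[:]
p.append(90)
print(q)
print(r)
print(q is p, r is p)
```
[1, 1, 4, 2, 90]
[1, 1, 4, 2]
True False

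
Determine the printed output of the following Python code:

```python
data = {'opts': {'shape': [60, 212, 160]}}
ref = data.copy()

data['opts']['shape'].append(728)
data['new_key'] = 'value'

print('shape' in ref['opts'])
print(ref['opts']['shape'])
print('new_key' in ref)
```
True
[60, 212, 160, 728]
False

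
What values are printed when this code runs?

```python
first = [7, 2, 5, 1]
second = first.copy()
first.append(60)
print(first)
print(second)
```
[7, 2, 5, 1, 60]
[7, 2, 5, 1]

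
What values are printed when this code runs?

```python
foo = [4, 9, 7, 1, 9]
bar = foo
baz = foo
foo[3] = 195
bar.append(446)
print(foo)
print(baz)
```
[4, 9, 7, 195, 9, 446]
[4, 9, 7, 195, 9, 446]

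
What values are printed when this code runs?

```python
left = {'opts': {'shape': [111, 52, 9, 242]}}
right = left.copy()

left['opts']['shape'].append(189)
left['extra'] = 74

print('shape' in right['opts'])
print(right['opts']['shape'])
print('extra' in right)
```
True
[111, 52, 9, 242, 189]
False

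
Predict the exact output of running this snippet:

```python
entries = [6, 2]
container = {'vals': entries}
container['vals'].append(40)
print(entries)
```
[6, 2, 40]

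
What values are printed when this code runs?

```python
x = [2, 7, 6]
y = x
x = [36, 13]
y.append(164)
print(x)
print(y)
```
[36, 13]
[2, 7, 6, 164]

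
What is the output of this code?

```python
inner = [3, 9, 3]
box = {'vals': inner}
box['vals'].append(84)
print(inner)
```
[3, 9, 3, 84]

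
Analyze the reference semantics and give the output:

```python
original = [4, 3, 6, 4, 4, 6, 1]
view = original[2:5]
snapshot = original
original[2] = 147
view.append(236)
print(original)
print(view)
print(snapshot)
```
[4, 3, 147, 4, 4, 6, 1]
[6, 4, 4, 236]
[4, 3, 147, 4, 4, 6, 1]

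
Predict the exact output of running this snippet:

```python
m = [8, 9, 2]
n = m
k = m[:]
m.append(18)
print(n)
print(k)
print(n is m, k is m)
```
[8, 9, 2, 18]
[8, 9, 2]
True False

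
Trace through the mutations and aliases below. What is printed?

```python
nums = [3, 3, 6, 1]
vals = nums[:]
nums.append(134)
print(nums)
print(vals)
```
[3, 3, 6, 1, 134]
[3, 3, 6, 1]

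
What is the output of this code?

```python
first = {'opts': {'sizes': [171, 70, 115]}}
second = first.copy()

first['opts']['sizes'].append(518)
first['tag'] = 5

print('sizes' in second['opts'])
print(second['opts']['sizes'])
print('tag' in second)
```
True
[171, 70, 115, 518]
False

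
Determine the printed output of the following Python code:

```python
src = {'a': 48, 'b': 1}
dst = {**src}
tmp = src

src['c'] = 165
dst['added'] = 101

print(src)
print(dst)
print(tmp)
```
{'a': 48, 'b': 1, 'c': 165}
{'a': 48, 'b': 1, 'added': 101}
{'a': 48, 'b': 1, 'c': 165}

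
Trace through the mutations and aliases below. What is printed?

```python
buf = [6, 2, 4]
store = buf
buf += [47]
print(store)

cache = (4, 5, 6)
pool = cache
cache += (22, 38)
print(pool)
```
[6, 2, 4, 47]
(4, 5, 6)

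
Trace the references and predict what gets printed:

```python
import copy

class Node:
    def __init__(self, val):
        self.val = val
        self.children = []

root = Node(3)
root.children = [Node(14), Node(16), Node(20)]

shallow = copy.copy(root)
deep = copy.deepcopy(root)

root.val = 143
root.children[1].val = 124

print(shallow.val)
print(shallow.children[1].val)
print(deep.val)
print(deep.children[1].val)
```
3
124
3
16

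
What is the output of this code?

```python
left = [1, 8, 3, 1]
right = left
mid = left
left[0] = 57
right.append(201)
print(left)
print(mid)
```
[57, 8, 3, 1, 201]
[57, 8, 3, 1, 201]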